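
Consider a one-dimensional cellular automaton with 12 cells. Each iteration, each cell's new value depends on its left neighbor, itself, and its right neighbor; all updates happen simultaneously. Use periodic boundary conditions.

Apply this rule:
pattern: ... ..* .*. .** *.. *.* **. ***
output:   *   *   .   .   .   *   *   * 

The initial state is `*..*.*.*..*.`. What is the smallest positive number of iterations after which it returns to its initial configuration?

..*.*.*..*.*
.*.*.*..*.*.
*.*.*..*.*..
.*.*..*.*..*
*.*..*.*..*.
.*..*.*..*.*
*..*.*..*.*.
..*.*..*.*.*
.*.*..*.*.*.
*.*..*.*.*..
.*..*.*.*..*
*..*.*.*..*.

12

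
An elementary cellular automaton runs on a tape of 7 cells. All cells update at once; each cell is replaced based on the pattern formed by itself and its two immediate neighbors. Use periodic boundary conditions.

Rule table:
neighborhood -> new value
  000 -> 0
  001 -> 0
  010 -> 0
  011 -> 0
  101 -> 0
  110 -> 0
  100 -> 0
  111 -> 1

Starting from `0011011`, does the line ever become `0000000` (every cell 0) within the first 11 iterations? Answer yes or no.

0000000
all cells are 0 at iteration 1

yes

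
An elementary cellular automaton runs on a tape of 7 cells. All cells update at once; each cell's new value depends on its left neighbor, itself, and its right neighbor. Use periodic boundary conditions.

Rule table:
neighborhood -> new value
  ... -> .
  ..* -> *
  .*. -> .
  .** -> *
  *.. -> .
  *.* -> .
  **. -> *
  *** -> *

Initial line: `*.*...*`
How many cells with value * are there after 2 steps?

step 1: *....**
step 2: *...***
count of *: 4

4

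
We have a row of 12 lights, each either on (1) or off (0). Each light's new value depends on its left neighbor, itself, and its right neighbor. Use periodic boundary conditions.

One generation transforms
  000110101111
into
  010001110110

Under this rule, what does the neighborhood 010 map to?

1

At position 6 the neighborhood is 010; the next row has 1 there.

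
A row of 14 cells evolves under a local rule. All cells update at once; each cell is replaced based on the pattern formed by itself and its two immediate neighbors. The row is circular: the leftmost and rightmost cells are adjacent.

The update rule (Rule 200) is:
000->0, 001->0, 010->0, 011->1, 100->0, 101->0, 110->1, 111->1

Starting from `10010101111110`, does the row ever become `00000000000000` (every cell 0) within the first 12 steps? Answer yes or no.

no

00000001111110
00000001111110  (fixed point — unchanged through step 12)
step 12 is 00000001111110, still not uniform 0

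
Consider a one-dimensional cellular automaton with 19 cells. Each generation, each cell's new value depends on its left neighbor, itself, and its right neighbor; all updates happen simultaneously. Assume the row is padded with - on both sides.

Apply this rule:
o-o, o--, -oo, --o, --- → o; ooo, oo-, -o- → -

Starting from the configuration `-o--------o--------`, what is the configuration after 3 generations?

generation 1: o-oooooooo-oooooooo
generation 2: -oo-------oo-------
generation 3: oo-oooooooo-ooooooo

oo-oooooooo-ooooooo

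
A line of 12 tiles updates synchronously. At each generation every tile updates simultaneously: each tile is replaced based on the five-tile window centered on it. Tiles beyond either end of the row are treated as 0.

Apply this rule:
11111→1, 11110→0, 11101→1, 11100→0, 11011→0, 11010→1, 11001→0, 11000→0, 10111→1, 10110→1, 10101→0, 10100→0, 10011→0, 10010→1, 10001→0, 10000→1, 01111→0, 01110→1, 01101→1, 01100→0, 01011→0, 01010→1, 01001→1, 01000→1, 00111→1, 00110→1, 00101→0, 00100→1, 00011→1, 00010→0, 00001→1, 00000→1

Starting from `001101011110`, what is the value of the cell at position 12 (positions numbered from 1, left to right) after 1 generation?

111110010000
position 12 holds 0

0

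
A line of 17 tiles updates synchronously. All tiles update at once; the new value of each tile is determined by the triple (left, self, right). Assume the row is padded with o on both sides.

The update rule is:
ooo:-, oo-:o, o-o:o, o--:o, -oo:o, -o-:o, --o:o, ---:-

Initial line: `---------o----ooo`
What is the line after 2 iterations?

oo-----oo-ooooooo

o-------ooo--oo--
oo-----oo-ooooooo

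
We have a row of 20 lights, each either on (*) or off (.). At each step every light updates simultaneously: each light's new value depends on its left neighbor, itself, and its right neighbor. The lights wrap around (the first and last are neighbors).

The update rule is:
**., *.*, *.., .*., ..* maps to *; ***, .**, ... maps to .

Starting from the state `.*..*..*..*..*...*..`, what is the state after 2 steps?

..............**..**

***************.***.
..............**..**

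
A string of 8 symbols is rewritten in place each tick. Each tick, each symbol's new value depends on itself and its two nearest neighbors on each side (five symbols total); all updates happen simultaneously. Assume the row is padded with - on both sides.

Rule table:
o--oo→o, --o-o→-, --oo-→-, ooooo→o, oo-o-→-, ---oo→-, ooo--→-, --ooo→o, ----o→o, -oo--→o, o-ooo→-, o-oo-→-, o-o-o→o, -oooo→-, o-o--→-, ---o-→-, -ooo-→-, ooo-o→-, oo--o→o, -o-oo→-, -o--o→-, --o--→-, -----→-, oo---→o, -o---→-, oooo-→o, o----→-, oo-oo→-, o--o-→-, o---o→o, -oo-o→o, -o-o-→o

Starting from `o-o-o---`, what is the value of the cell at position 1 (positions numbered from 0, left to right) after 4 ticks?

-ooo----
-o--o---
--------
--------
position 1 holds -

-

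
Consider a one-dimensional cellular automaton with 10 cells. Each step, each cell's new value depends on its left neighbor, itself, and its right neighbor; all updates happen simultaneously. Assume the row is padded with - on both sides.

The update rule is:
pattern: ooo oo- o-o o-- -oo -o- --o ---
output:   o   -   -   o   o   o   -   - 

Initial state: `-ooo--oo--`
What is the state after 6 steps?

step 1: -oo-o-o-o-
step 2: -o--o-o-oo
step 3: -oo-o-o-o-  (repeats step 1; period 2)
step 6: -o--o-o-oo

-o--o-o-oo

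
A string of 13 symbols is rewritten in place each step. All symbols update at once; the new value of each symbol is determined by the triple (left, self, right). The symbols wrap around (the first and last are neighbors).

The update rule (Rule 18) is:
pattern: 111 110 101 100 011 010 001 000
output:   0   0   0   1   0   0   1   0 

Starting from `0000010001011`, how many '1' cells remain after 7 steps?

4

1000101010000
0101000001001
0000100010110
0001010100001
1010000010010
0001000101100
0010101000010
count of 1: 4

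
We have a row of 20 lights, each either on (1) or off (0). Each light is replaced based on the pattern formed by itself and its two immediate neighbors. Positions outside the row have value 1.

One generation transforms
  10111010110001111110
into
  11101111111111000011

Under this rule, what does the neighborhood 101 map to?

1

At position 1 the neighborhood is 101; the next row has 1 there.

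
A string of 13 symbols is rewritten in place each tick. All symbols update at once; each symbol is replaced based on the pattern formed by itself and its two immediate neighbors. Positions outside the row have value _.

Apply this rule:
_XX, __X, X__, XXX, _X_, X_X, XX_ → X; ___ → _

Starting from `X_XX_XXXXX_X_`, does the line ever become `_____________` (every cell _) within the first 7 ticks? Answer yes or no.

no

tick 1: XXXXXXXXXXXXX
tick 2: XXXXXXXXXXXXX  (fixed point — unchanged through tick 7)
tick 7 is XXXXXXXXXXXXX, still not uniform _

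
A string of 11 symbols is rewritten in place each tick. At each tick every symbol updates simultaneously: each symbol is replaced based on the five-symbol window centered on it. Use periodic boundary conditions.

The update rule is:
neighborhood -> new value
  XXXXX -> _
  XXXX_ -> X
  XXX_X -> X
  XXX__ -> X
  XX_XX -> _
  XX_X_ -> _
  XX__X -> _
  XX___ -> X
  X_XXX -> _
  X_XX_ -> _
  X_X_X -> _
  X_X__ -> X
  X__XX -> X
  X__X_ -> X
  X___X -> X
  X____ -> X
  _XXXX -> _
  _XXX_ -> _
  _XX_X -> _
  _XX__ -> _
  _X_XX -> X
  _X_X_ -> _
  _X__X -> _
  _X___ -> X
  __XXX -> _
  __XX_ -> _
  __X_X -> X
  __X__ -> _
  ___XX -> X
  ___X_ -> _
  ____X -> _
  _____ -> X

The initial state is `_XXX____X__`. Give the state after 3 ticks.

tick 1: X__XXX___XX
tick 2: X_X__XXXX__
tick 3: X_X_X__XX_X

X_X_X__XX_X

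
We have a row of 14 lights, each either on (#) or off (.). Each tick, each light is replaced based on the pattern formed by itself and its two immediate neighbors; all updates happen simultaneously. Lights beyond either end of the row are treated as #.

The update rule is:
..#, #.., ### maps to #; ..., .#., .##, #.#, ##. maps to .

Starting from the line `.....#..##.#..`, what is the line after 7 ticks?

tick 1: #...#.##....##
tick 2: .#.#....#..#.#
tick 3: ....#..#.##...
tick 4: #..#.##....#.#
tick 5: .##....#..#...
tick 6: ...#..#.##.#.#
tick 7: #.#.##........

#.#.##........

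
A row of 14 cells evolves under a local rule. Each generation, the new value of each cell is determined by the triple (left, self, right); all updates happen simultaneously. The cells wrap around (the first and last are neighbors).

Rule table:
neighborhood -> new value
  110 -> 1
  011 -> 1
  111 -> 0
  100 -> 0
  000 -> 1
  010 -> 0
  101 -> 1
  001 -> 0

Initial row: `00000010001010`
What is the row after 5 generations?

generation 1: 11111000100100
generation 2: 10001010000000
generation 3: 00100100111110
generation 4: 10000000100010
generation 5: 00111110001001

00111110001001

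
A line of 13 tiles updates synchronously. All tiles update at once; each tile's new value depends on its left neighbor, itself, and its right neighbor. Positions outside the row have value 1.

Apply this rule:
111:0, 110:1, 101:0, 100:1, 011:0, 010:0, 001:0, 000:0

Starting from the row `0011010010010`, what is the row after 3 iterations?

0110010010010

iteration 1: 1001001001000
iteration 2: 1100100100100
iteration 3: 0110010010010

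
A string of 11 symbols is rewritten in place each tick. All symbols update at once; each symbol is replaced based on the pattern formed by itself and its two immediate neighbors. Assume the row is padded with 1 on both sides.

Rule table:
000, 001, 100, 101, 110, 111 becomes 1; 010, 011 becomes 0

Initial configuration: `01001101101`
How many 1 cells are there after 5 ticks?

tick 1: 10110110110
tick 2: 11011011011
tick 3: 11101101101
tick 4: 11110110110
tick 5: 11111011011
count of 1: 9

9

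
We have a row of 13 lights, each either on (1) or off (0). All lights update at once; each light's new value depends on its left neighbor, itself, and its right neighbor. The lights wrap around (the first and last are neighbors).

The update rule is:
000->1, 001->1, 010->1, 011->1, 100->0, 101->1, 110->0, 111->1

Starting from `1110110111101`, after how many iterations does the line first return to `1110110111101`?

iteration 1: 1101101111011
iteration 2: 1011011110111
iteration 3: 0110111101111
iteration 4: 1101111011110
iteration 5: 1011110111101
iteration 6: 0111101111011
iteration 7: 1111011110110
iteration 8: 1110111101101
iteration 9: 1101111011011
iteration 10: 1011110110111
iteration 11: 0111101101111
iteration 12: 1111011011110
iteration 13: 1110110111101

13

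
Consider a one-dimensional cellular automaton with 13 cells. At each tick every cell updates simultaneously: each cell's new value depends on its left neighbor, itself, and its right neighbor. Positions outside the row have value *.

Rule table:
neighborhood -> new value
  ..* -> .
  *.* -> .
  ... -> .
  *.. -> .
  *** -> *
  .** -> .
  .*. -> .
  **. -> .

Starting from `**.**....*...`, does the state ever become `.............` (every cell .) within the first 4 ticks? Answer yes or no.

yes

tick 1: *............
tick 2: .............
all cells are . at tick 2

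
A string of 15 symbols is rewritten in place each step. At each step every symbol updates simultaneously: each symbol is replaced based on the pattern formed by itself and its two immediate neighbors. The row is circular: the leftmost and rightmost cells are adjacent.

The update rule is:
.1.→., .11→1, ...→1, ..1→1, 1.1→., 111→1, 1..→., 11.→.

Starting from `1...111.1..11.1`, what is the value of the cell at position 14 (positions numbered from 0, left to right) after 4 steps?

1

..1111....11..1
.1111..1111..1.
1111..1111..1..
111..1111..1..1
position 14 holds 1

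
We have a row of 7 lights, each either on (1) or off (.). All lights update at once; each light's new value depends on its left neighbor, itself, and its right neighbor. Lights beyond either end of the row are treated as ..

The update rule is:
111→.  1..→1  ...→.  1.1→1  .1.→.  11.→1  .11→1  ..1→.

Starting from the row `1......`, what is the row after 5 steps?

.....1.

step 1: .1.....
step 2: ..1....
step 3: ...1...
step 4: ....1..
step 5: .....1.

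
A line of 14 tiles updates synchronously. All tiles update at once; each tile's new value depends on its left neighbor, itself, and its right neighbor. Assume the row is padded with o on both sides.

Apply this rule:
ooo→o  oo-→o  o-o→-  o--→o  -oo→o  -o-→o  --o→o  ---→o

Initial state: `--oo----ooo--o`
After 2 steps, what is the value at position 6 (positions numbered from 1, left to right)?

oooooooooooooo
oooooooooooooo
position 6 holds o

o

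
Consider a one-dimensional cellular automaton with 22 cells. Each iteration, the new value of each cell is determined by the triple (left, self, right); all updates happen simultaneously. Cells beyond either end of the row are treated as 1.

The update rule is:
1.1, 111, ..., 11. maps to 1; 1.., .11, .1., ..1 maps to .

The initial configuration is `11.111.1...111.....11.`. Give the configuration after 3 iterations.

iteration 1: 111.111..1..11.111..11
iteration 2: 1111.11......11.11...1
iteration 3: 11111.1.1111..11.1.1..

11111.1.1111..11.1.1..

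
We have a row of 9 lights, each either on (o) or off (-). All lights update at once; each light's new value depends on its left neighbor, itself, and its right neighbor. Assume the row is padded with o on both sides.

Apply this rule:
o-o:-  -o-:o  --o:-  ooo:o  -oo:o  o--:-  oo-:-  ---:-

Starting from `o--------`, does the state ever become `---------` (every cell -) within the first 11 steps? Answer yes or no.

yes

---------
all cells are - at step 1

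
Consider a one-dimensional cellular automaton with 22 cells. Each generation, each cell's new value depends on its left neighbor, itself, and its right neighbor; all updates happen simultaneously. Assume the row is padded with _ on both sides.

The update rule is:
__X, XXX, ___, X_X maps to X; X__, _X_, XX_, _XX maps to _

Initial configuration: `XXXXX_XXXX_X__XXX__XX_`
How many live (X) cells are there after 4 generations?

generation 1: _XXX_X_XX_X__X_X__X___
generation 2: X_X_X_X__X__X_X__X__XX
generation 3: _X_X_X__X__X_X__X__X__
generation 4: X_X_X__X__X_X__X__X__X
count of X: 9

9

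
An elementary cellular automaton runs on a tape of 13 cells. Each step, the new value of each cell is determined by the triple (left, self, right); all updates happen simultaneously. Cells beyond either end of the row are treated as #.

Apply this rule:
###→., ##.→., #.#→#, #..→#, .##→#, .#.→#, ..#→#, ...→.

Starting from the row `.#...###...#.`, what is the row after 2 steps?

###.##..#.###
...##.#####..

...##.#####..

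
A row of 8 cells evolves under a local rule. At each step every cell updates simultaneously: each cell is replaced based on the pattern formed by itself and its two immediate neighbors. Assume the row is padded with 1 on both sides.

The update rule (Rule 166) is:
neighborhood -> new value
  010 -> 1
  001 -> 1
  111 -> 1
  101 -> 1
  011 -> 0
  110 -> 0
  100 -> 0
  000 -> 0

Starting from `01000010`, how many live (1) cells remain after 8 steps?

7

11000111
10001011
00011101
00101010
01111111
10111111
01011111
11101111
count of 1: 7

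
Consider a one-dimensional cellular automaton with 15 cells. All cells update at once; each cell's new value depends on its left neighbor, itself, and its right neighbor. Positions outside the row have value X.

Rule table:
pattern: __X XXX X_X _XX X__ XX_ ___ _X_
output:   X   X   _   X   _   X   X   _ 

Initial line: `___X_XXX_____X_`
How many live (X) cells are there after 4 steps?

11

_XX__XXX_XXXX__
_XX_XXXX_XXXX_X
_XX_XXXX_XXXX_X  (fixed point — unchanged through step 4)
count of X: 11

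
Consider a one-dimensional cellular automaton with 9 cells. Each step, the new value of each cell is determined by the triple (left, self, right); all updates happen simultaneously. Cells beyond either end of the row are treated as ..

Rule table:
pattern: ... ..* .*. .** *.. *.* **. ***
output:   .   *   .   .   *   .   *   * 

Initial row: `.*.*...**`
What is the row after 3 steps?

*...*.*.*
.*.*.....
*...*....

*...*....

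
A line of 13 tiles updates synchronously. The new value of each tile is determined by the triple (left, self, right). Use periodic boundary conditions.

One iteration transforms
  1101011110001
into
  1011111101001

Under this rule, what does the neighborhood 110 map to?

0

At position 1 the neighborhood is 110; the next row has 0 there.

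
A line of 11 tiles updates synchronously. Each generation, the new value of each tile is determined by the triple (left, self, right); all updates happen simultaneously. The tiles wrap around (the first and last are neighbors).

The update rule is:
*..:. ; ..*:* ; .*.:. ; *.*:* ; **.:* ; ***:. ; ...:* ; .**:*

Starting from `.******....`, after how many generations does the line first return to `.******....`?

**....*.***
.*.***.**..
*.**.****.*
******..***
.....*.**..
*****.***.*
....***.***
.****.***.*
**..***.**.
**.**.*****
.******....

11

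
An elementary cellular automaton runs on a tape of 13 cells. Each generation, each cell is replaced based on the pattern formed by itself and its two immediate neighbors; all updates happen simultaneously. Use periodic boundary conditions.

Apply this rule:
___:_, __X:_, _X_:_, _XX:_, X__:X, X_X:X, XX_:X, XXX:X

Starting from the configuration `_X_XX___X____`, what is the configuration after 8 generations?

__X_XX___X___
___X_XX___X__
____X_XX___X_
_____X_XX___X
X_____X_XX___
_X_____X_XX__
__X_____X_XX_
___X_____X_XX

___X_____X_XX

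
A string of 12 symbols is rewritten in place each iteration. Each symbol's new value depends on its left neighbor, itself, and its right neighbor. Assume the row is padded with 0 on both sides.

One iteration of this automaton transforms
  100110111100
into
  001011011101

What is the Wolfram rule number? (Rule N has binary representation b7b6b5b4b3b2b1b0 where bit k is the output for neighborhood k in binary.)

227

position 7: 111 → 1  (bit 7 = 1)
position 4: 110 → 1  (bit 6 = 1)
position 5: 101 → 1  (bit 5 = 1)
position 1: 100 → 0  (bit 4 = 0)
position 3: 011 → 0  (bit 3 = 0)
position 0: 010 → 0  (bit 2 = 0)
position 2: 001 → 1  (bit 1 = 1)
position 11: 000 → 1  (bit 0 = 1)
bits b7..b0 = 11100011 = 227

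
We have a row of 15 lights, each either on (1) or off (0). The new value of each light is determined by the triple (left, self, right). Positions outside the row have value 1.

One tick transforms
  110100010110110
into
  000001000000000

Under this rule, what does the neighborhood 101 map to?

At position 2 the neighborhood is 101; the next row has 0 there.

0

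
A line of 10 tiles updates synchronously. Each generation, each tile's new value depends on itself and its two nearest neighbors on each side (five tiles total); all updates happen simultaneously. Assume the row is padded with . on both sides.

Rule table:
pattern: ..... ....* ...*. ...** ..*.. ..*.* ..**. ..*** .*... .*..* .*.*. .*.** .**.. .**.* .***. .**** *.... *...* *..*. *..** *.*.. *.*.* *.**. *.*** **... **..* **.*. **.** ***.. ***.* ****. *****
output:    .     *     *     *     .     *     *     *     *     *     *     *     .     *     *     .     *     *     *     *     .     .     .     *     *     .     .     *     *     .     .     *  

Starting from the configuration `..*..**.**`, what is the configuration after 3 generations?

**.*****..
****.*.***
*.....****

*.....****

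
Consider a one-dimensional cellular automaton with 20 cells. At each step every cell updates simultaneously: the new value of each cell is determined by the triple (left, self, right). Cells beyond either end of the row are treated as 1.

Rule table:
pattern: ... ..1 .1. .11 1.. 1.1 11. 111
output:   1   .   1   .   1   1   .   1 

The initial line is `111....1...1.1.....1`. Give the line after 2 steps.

1.1.1.1.1.1.11111.1.

11.111.111.1111111..
1.1.1.1.1.1.11111.1.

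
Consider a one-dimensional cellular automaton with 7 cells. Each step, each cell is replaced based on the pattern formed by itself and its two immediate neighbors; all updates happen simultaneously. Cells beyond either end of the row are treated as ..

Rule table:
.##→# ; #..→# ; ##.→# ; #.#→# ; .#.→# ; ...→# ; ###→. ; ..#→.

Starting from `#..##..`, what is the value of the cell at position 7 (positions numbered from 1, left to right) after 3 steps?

#

##.####
####..#
#..##.#
position 7 holds #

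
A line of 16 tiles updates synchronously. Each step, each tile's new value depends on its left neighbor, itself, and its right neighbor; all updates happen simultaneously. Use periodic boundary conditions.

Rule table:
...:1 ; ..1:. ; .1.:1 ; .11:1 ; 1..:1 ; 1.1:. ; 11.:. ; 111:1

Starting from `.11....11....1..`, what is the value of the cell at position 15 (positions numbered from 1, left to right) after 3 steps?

.

.1.111.1.111.111
.1.11..1.11..11.
.1.1.1.1.1.1.1.1
position 15 holds .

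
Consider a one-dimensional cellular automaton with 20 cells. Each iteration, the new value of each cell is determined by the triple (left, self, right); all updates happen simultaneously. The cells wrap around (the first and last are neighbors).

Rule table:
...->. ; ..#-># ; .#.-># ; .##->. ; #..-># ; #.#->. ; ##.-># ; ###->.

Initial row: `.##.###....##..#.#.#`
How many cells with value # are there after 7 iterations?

..#...##..#.####.#.#
####.#.####....#.#.#
...#.#....##..##.#..
..##.##..#.###.#.##.
.#.#..####...#.#..##
.#.###...##.##.###.#
.#...##.#.#..#...#.#
count of #: 8

8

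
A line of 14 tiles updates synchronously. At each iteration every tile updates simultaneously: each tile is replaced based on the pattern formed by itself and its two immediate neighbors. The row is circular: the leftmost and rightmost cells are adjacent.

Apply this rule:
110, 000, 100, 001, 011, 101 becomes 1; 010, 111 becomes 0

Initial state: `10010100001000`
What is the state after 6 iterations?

11110000011101

iteration 1: 01101011110111
iteration 2: 11110110011101
iteration 3: 00011111110111
iteration 4: 11110000011101
iteration 5: 00011111110111  (repeats iteration 3; period 2)
iteration 6: 11110000011101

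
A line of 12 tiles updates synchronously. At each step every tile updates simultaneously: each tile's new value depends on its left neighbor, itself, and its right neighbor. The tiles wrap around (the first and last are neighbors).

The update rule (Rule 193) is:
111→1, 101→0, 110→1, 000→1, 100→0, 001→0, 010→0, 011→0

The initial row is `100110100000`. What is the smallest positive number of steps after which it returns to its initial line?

000010001110
111000100110
011010000010
001000111000
100010011011
101000001001
100011100000
001001101110
100000100110
001110000010
100110111000
000010011010
111000001000
011011100010
001001101000
100000100011
101110001001
100110100000

18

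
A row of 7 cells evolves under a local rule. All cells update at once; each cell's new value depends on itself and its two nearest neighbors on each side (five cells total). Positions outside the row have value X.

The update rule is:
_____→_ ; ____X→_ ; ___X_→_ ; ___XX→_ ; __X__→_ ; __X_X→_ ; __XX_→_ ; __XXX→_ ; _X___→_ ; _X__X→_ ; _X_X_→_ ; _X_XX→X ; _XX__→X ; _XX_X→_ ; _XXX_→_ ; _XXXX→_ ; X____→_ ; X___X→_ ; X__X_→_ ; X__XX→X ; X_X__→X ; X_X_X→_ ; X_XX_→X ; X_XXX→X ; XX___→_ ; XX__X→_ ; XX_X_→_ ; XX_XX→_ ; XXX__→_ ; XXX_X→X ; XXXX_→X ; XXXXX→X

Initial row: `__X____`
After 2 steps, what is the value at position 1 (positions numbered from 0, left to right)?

step 1: _______
step 2: _______
position 1 holds _

_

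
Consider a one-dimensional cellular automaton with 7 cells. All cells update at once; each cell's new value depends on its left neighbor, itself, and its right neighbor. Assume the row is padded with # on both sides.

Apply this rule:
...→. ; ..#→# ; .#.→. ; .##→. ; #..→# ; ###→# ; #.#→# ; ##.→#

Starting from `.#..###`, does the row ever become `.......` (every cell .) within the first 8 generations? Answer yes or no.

no

#.##.##
##.##.#
###.##.
####.##
#####.#
######.
#######
#######
generation 8 is #######, still not uniform .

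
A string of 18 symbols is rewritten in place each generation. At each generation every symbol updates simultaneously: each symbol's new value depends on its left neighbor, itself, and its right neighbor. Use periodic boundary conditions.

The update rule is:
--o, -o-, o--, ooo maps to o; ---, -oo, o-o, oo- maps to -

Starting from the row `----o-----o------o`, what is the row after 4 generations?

o--oo-o-o-o--oo--o

generation 1: o--ooo---ooo----oo
generation 2: -oo-o-o-o-o-o--o-o
generation 3: ----o-o-o-o-oooo-o
generation 4: o--oo-o-o-o--oo--o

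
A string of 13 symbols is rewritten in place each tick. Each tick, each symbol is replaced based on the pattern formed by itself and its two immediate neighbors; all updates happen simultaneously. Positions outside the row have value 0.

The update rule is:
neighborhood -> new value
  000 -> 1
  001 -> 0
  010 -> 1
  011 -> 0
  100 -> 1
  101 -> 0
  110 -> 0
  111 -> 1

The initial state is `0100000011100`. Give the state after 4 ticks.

1100010100110

tick 1: 0111111001011
tick 2: 0011110101000
tick 3: 1001100101111
tick 4: 1100010100110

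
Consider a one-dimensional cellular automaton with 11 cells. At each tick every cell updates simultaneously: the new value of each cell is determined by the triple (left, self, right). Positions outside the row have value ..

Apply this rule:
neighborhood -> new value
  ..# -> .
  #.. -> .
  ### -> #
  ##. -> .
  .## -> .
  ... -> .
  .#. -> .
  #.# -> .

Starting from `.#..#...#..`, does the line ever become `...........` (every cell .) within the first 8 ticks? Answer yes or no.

yes

tick 1: ...........
all cells are . at tick 1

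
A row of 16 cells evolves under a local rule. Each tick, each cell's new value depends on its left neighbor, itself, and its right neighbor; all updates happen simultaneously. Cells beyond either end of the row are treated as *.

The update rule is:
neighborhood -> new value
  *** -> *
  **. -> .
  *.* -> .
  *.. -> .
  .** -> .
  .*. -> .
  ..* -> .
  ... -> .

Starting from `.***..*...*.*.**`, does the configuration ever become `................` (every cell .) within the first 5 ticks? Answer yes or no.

..*............*
................
all cells are . at tick 2

yes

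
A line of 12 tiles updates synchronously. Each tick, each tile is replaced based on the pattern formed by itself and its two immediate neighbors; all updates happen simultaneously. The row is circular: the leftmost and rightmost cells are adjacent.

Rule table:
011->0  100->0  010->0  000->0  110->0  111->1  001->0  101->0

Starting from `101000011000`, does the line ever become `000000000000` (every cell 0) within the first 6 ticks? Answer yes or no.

tick 1: 000000000000
all cells are 0 at tick 1

yes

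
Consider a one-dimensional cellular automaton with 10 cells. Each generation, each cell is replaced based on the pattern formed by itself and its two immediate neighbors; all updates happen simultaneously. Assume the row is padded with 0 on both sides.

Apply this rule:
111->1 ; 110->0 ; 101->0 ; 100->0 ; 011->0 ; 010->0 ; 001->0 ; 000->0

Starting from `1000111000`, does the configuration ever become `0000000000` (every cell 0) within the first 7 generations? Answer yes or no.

0000010000
0000000000
all cells are 0 at generation 2

yes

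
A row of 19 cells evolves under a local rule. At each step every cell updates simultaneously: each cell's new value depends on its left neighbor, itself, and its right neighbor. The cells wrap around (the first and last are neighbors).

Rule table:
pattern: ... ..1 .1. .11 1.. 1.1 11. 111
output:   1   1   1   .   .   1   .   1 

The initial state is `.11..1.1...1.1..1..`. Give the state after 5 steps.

step 1: 1...1111.11111.11.1
step 2: ..11.11.1.111.1..1.
step 3: 11..1..111.1.11.11.
step 4: ...11.1.1.111..1..1
step 5: .11..11111.1..11.11

.11..11111.1..11.11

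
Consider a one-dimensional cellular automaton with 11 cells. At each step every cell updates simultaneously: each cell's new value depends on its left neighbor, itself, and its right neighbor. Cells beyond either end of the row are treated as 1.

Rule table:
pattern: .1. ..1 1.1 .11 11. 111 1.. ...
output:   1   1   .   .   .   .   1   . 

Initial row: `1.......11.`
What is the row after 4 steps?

1.11.11...1

step 1: .1.....1...
step 2: .11...111.1
step 3: ...1.1.....
step 4: 1.11.11...1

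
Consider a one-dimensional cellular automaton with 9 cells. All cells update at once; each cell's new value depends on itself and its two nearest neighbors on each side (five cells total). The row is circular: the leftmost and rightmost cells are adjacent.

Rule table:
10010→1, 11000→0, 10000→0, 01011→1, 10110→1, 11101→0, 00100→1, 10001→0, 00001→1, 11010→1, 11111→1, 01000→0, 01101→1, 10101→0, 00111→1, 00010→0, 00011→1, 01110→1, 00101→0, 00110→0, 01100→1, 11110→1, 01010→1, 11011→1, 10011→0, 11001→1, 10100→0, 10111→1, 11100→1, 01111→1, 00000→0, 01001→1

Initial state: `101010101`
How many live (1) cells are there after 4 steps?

110101011
101010111
010101111
101011110
count of 1: 6

6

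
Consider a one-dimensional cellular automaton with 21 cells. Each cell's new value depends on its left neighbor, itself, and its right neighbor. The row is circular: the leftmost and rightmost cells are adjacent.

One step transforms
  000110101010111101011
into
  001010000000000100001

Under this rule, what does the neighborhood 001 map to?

1

At position 2 the neighborhood is 001; the next row has 1 there.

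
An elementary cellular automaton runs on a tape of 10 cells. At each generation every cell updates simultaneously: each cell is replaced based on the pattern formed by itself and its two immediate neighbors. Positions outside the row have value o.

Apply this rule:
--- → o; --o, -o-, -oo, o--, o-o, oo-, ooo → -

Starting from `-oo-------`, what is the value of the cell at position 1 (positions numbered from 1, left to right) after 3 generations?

-

generation 1: ----ooooo-
generation 2: -oo-------  (repeats generation 0; period 2)
generation 3: ----ooooo-
position 1 holds -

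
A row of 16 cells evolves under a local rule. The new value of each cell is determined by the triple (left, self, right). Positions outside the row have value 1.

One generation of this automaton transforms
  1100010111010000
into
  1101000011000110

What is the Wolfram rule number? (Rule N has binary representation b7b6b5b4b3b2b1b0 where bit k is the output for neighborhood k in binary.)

position 0: 111 → 1  (bit 7 = 1)
position 1: 110 → 1  (bit 6 = 1)
position 6: 101 → 0  (bit 5 = 0)
position 2: 100 → 0  (bit 4 = 0)
position 7: 011 → 0  (bit 3 = 0)
position 5: 010 → 0  (bit 2 = 0)
position 4: 001 → 0  (bit 1 = 0)
position 3: 000 → 1  (bit 0 = 1)
bits b7..b0 = 11000001 = 193

193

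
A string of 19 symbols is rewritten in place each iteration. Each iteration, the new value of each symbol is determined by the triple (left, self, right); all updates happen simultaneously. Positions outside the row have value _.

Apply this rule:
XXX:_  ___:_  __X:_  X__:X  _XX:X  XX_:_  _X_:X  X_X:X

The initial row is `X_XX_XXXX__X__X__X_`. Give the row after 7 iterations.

XXX_XX___X_XX_XX_XX
X__XX_X__XXX_XX_XX_
XX_X_XXX_X__XX_XX_X
X_XXXX__XXX_X_XX_XX
XXX___X_X__XXXX_XX_
X__X__XXXX_X___XX_X
XX_XX_X___XXX__X_XX

XX_XX_X___XXX__X_XX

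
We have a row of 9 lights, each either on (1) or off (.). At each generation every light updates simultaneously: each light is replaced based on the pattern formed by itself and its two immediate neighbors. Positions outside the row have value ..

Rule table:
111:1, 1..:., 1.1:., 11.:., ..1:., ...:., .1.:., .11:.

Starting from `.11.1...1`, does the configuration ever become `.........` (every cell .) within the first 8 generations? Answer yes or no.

generation 1: .........
all cells are . at generation 1

yes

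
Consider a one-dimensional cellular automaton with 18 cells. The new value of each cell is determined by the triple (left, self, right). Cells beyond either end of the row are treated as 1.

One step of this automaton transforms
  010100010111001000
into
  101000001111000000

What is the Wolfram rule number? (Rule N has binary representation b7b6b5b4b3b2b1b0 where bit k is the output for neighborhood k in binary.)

232

position 10: 111 → 1  (bit 7 = 1)
position 11: 110 → 1  (bit 6 = 1)
position 0: 101 → 1  (bit 5 = 1)
position 4: 100 → 0  (bit 4 = 0)
position 9: 011 → 1  (bit 3 = 1)
position 1: 010 → 0  (bit 2 = 0)
position 6: 001 → 0  (bit 1 = 0)
position 5: 000 → 0  (bit 0 = 0)
bits b7..b0 = 11101000 = 232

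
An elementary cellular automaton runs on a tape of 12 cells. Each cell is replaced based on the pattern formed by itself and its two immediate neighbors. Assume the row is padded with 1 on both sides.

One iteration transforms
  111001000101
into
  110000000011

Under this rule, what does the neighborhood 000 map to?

At position 7 the neighborhood is 000; the next row has 0 there.

0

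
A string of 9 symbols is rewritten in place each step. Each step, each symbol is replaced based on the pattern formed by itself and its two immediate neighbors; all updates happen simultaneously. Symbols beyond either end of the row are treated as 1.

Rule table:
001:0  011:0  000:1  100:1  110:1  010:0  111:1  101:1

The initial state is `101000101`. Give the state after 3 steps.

step 1: 110110010
step 2: 111011001
step 3: 111101100

111101100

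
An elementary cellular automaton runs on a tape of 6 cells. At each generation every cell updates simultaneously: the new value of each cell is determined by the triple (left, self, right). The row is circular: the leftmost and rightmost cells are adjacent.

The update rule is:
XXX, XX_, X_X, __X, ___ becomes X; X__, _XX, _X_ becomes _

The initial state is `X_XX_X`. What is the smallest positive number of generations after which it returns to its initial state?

generation 1: XX_XX_
generation 2: _XX_XX
generation 3: X_XX_X

3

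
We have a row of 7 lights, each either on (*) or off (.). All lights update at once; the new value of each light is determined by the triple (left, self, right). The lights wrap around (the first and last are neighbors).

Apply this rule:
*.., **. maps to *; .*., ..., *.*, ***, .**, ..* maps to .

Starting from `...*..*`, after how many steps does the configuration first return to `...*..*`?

*...*..
.*...*.
..*...*
*..*...
.*..*..
..*..*.
...*..*

7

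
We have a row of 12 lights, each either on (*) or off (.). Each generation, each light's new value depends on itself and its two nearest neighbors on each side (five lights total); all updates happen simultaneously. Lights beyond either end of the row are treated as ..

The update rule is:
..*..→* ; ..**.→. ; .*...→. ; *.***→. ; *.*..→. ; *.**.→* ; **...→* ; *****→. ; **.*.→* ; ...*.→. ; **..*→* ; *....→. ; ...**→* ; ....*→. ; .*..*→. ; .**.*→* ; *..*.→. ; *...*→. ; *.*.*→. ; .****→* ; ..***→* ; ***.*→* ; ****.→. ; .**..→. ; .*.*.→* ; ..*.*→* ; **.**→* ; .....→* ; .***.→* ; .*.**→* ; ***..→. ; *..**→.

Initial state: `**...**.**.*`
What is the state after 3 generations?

..*.*.*****.
..**.*.*...*
.*.**.*....*

.*.**.*....*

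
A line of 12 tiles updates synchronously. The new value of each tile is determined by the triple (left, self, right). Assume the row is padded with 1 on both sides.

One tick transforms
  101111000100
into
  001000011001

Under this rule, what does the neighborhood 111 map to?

0

At position 3 the neighborhood is 111; the next row has 0 there.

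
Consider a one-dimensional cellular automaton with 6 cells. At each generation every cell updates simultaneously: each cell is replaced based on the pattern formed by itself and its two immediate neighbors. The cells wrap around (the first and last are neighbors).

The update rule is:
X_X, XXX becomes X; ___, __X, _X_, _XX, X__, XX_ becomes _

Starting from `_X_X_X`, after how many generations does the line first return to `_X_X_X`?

2

X_X_X_
_X_X_X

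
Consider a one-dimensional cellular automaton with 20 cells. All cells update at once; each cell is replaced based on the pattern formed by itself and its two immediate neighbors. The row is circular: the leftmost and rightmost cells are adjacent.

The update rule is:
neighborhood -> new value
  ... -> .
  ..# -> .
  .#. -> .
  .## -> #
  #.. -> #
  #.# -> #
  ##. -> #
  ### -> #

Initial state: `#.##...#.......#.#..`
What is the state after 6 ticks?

tick 1: .####...#.......#.#.
tick 2: .#####...#.......#.#
tick 3: #######...#.......#.
tick 4: ########...#.......#
tick 5: #########...#......#
tick 6: ##########...#.....#

##########...#.....#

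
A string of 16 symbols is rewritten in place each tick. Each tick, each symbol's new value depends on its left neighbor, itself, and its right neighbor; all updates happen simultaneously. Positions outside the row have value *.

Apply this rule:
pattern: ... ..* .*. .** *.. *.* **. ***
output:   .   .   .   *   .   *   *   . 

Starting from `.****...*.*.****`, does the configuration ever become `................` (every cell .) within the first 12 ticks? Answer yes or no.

tick 1: **..*....*.**...
tick 2: .*........***...
tick 3: *.........*.*...
tick 4: *..........*....
tick 5: *...............
tick 6: *...............  (fixed point — unchanged through tick 12)
tick 12 is *..............., still not uniform .

no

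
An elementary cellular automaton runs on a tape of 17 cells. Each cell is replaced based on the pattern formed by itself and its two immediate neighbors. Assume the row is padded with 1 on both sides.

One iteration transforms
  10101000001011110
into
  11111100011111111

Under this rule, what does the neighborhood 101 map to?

1

At position 1 the neighborhood is 101; the next row has 1 there.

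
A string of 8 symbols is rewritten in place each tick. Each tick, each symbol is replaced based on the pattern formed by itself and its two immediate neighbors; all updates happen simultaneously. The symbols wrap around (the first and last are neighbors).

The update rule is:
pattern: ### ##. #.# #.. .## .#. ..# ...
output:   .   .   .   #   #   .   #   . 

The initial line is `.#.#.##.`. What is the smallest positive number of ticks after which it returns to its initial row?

8

#....#.#
.#..#..#
..##.##.
.##..#.#
.#.##...
#..#.#..
.##...##
.#.#.##.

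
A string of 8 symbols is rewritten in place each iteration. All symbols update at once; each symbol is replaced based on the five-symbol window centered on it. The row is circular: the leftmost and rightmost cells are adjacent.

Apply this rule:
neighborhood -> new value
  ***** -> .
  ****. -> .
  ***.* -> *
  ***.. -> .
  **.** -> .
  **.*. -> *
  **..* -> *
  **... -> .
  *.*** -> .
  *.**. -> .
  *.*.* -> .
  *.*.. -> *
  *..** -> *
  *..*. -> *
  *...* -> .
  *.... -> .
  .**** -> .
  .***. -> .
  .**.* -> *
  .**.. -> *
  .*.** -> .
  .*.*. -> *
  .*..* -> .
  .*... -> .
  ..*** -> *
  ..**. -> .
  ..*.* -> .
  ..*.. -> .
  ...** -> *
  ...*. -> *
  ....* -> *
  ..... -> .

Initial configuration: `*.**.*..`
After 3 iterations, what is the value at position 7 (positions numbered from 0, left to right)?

.

...***.*
..**.***
**.*....
position 7 holds .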